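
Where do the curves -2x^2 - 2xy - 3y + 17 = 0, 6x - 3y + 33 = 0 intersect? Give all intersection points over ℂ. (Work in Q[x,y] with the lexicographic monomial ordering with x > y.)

{(-4, 3), (-2/3, 29/3)}

Compute a lex Gröbner basis by Buchberger's algorithm.
f_1 = -2x^2 - 2xy - 3y + 17, LT = x^2.
f_2 = 6x - 3y + 33, LT = x.

S(f_1,f_2): lcm = x^2. S = 3/2xy - 11/2x + 3/2y - 17/2.
  leading term xy: subtract (1/4y)·f_2 from 3/2xy - 11/2x + 3/2y - 17/2 → -11/2x + 3/4y^2 - 27/4y - 17/2
  leading term x: subtract (-11/12)·f_2 from -11/2x + 3/4y^2 - 27/4y - 17/2 → 3/4y^2 - 19/2y + 87/4
  leading term y^2: no divisor's leading term divides it; move 3/4y^2 to the remainder.
  leading term y: no divisor's leading term divides it; move -19/2y to the remainder.
  leading term 1: no divisor's leading term divides it; move 87/4 to the remainder.
  remainder 3/4y^2 - 19/2y + 87/4 ≠ 0; add h_3 = 3/4y^2 - 19/2y + 87/4 to the basis.

S(f_1,h_3): leading monomials are coprime, so the S-polynomial reduces to 0 (Buchberger's first criterion).
S(f_2,h_3): leading monomials are coprime, so the S-polynomial reduces to 0 (Buchberger's first criterion).
Every S-polynomial of the final basis reduces to 0, so we have a Gröbner basis.
Inter-reduce: drop elements whose leading term is divisible by another's, tail-reduce, and make monic.
Reduced Gröbner basis: {x - 1/2y + 11/2, y^2 - 38/3y + 29}.

From the last basis element, y^2 - 38/3y + 29 = 0, so y takes values in {3, 29/3}. Each choice, substituted upward through the basis, yields the corresponding point(s) of the solution set.
  y = 3: the earlier basis element becomes x + 4 = 0, giving x = -4 — point (-4, 3).
  y = 29/3: the earlier basis element becomes x + 2/3 = 0, giving x = -2/3 — point (-2/3, 29/3).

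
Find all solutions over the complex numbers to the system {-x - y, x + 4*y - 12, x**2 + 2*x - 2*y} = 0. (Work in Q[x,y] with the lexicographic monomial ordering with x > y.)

Compute a lex Gröbner basis by Buchberger's algorithm.
f_1 = -x - y, LT = x.
f_2 = x + 4*y - 12, LT = x.
f_3 = x**2 + 2*x - 2*y, LT = x**2.

S(f_1,f_2): lcm = x. S = -3*y + 12.
  leading term y: no divisor's leading term divides it; move -3*y to the remainder.
  leading term 1: no divisor's leading term divides it; move 12 to the remainder.
  remainder -3*y + 12 ≠ 0; add h_4 = -3*y + 12 to the basis.

The other S-polynomials (S(f_1,f_3), S(f_2,f_3), S(f_1,h_4), S(f_2,h_4), S(f_3,h_4)) all reduce to 0 modulo the current basis, so we have a Gröbner basis.
Inter-reduce: drop elements whose leading term is divisible by another's, tail-reduce, and make monic.
Reduced Gröbner basis: {x + 4, y - 4}.

Elimination: the polynomial y - 4 lies in the elimination ideal for y, so y ∈ {4}. For each such y, the remaining basis elements (now univariate) give the rest of the solution.
  y = 4: the earlier basis element becomes x + 4 = 0, giving x = -4 — point (-4, 4).
Check: every point annihilates each of the original generators.
Zero-dimensionality of the ideal guarantees finitely many solutions over ℂ.

{(-4, 4)}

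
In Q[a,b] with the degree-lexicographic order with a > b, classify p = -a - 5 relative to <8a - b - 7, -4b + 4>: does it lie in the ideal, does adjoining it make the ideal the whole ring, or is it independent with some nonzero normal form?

First compute the reduced Gröbner basis of I by Buchberger's algorithm.
f_1 = 8a - b - 7, LT = a.
f_2 = -4b + 4, LT = b.

S(f_1,f_2): leading monomials are coprime, so the S-polynomial reduces to 0 (Buchberger's first criterion).
Every S-polynomial of the final basis reduces to 0, so we have a Gröbner basis.
Inter-reduce: drop elements whose leading term is divisible by another's, tail-reduce, and make monic.
Reduced Gröbner basis: {a - 1, b - 1}.
Label its elements g_1 = a - 1, g_2 = b - 1.

Reduce p = -a - 5 modulo G:
  leading term a: subtract (-1)·g_1 from -a - 5 → -6
  leading term 1: no divisor's leading term divides it; move -6 to the remainder.
  normal form = -6.
The normal form is nonzero, so p ∉ I. Since p minus its normal form lies in I, I + (p) = I + (r) where r = -6; decide whether this ideal is the whole ring.
Here r = -6 is a nonzero constant, hence a unit: 1 ∈ I + (p), the Gröbner basis of I + (p) is {1}, and the enlarged system has no common solution — adjoining p is inconsistent.

Adjoining -a - 5 makes the ideal the whole ring: the system is inconsistent.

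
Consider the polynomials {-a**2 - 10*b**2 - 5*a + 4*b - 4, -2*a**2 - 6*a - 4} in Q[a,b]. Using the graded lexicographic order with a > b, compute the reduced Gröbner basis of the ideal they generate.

G = {a**2 + 3*a + 2, b**2 + 1/5*a - 2/5*b + 1/5}

This is the nonlinear analogue of row-reducing a linear system.

f_1 = -a**2 - 10*b**2 - 5*a + 4*b - 4, LT = a**2.
f_2 = -2*a**2 - 6*a - 4, LT = a**2.

S(f_1,f_2): lcm = a**2. S = 10*b**2 + 2*a - 4*b + 2.
  leading term b**2: no divisor's leading term divides it; move 10*b**2 to the remainder.
  leading term a: no divisor's leading term divides it; move 2*a to the remainder.
  leading term b: no divisor's leading term divides it; move -4*b to the remainder.
  leading term 1: no divisor's leading term divides it; move 2 to the remainder.
  remainder 10*b**2 + 2*a - 4*b + 2 ≠ 0; add g_3 = 10*b**2 + 2*a - 4*b + 2 to the basis.

The other S-polynomials (S(f_1,g_3), S(f_2,g_3)) all reduce to 0 modulo the current basis, so we have a Gröbner basis.
Inter-reduce: drop elements whose leading term is divisible by another's, tail-reduce, and make monic.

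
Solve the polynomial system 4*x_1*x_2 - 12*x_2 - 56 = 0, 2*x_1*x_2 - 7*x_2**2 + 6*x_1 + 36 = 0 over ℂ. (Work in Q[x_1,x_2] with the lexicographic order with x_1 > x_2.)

Compute a lex Gröbner basis by Buchberger's algorithm.
f_1 = 4*x_1*x_2 - 12*x_2 - 56, LT = x_1*x_2.
f_2 = 2*x_1*x_2 + 6*x_1 - 7*x_2**2 + 36, LT = x_1*x_2.

S(f_1,f_2): lcm = x_1*x_2. S = -3*x_1 + 7/2*x_2**2 - 3*x_2 - 32.
  reduce S modulo (f_1, f_2):
  remainder -3*x_1 + 7/2*x_2**2 - 3*x_2 - 32 ≠ 0; add h_3 = -3*x_1 + 7/2*x_2**2 - 3*x_2 - 32 to the basis.

S(f_1,h_3): lcm = x_1*x_2. S = 7/6*x_2**3 - x_2**2 - 41/3*x_2 - 14.
  reduce S modulo (f_1, f_2, h_3):
  remainder 7/6*x_2**3 - x_2**2 - 41/3*x_2 - 14 ≠ 0; add h_4 = 7/6*x_2**3 - x_2**2 - 41/3*x_2 - 14 to the basis.

The other S-polynomials (S(f_2,h_3), S(f_1,h_4), S(f_2,h_4), S(h_3,h_4)) all reduce to 0 modulo the current basis, so we have a Gröbner basis.
Inter-reduce: drop elements whose leading term is divisible by another's, tail-reduce, and make monic.
Reduced Gröbner basis: {x_1 - 7/6*x_2**2 + x_2 + 32/3, x_2**3 - 6/7*x_2**2 - 82/7*x_2 - 12}.

A lex Gröbner basis eliminates variables successively. Here x_2**3 - 6/7*x_2**2 - 82/7*x_2 - 12 depends only on x_2, with roots {-2, 10/7 - sqrt(394)/7, 10/7 + sqrt(394)/7}; lifting each root through the earlier basis elements recovers the full solutions.
  x_2 = -2: the earlier basis element becomes x_1 + 4 = 0, giving x_1 = -4 — point (-4, -2).
  x_2 = 10/7 - sqrt(394)/7: the earlier basis element becomes x_1 + 1/3 + sqrt(394)/3 = 0, giving x_1 = -sqrt(394)/3 - 1/3 — point (-sqrt(394)/3 - 1/3, 10/7 - sqrt(394)/7).
  x_2 = 10/7 + sqrt(394)/7: the earlier basis element becomes x_1 - sqrt(394)/3 + 1/3 = 0, giving x_1 = -1/3 + sqrt(394)/3 — point (-1/3 + sqrt(394)/3, 10/7 + sqrt(394)/7).

{(-4, -2), (-sqrt(394)/3 - 1/3, 10/7 - sqrt(394)/7), (-1/3 + sqrt(394)/3, 10/7 + sqrt(394)/7)}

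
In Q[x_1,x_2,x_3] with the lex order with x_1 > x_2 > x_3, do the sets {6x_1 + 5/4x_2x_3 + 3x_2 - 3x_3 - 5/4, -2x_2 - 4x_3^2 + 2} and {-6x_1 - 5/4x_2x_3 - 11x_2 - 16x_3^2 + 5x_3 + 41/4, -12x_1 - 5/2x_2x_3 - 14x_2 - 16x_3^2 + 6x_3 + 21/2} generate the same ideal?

For a fixed monomial order, each ideal has a unique reduced Gröbner basis; comparing bases decides equality.
Buchberger on the first generating set:
f_1 = 6x_1 + 5/4x_2x_3 + 3x_2 - 3x_3 - 5/4, LT = x_1.
f_2 = -2x_2 - 4x_3^2 + 2, LT = x_2.

S(f_1,f_2): leading monomials are coprime, so the S-polynomial reduces to 0 (Buchberger's first criterion).
Every S-polynomial of the final basis reduces to 0, so we have a Gröbner basis.
Inter-reduce: drop elements whose leading term is divisible by another's, tail-reduce, and make monic.
Reduced Gröbner basis: {x_1 - 5/12x_3^3 - x_3^2 - 7/24x_3 + 7/24, x_2 + 2x_3^2 - 1}.

Buchberger on the second generating set:
h_1 = -6x_1 - 5/4x_2x_3 - 11x_2 - 16x_3^2 + 5x_3 + 41/4, LT = x_1.
h_2 = -12x_1 - 5/2x_2x_3 - 14x_2 - 16x_3^2 + 6x_3 + 21/2, LT = x_1.

S(h_1,h_2): lcm = x_1. S = 2/3x_2 + 4/3x_3^2 - 1/3x_3 - 5/6.
  leading term x_2: no divisor's leading term divides it; move 2/3x_2 to the remainder.
  leading term x_3^2: no divisor's leading term divides it; move 4/3x_3^2 to the remainder.
  leading term x_3: no divisor's leading term divides it; move -1/3x_3 to the remainder.
  leading term 1: no divisor's leading term divides it; move -5/6 to the remainder.
  remainder 2/3x_2 + 4/3x_3^2 - 1/3x_3 - 5/6 ≠ 0; add k_3 = 2/3x_2 + 4/3x_3^2 - 1/3x_3 - 5/6 to the basis.

S(h_1,k_3): leading monomials are coprime, so the S-polynomial reduces to 0 (Buchberger's first criterion).
S(h_2,k_3): leading monomials are coprime, so the S-polynomial reduces to 0 (Buchberger's first criterion).
Every S-polynomial of the final basis reduces to 0, so we have a Gröbner basis.
Inter-reduce: drop elements whose leading term is divisible by another's, tail-reduce, and make monic.
Reduced Gröbner basis: {x_1 - 5/12x_3^3 - 43/48x_3^2 + 11/32x_3 + 7/12, x_2 + 2x_3^2 - 1/2x_3 - 5/4}.

These differ, so the ideals are not equal.

No, the ideals differ.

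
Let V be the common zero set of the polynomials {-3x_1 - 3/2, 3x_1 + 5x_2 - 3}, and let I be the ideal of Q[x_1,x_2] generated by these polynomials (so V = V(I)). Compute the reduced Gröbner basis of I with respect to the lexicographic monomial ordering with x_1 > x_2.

G = {x_1 + 1/2, x_2 - 9/10}

Buchberger's algorithm terminates because the ascending chain of leading-term ideals stabilizes.

f_1 = -3x_1 - 3/2, LT = x_1.
f_2 = 3x_1 + 5x_2 - 3, LT = x_1.

S(f_1,f_2): lcm = x_1. S = -5/3x_2 + 3/2.
  reduce S modulo (f_1, f_2):
  remainder -5/3x_2 + 3/2 ≠ 0; add g_3 = -5/3x_2 + 3/2 to the basis.

The other S-polynomials (S(f_1,g_3), S(f_2,g_3)) all reduce to 0 modulo the current basis, so we have a Gröbner basis.
Inter-reduce: drop elements whose leading term is divisible by another's, tail-reduce, and make monic.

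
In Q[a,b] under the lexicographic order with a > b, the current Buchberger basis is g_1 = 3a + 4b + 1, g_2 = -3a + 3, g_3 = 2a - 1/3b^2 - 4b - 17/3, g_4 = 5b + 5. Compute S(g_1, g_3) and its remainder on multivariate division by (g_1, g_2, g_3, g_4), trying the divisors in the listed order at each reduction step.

S(g_1, g_3) = 1/6b^2 + 10/3b + 19/6; remainder on division = 0.

lcm(LM(g_1), LM(g_3)) = a.
S = (lcm/LT(g_1))·g_1 − (lcm/LT(g_3))·g_3 = 1/6b^2 + 10/3b + 19/6.
Reduce S modulo (g_1, g_2, g_3, g_4) in that order:
  leading term b^2: subtract (1/30b)·g_4 from 1/6b^2 + 10/3b + 19/6 → 19/6b + 19/6
  leading term b: subtract (19/30)·g_4 from 19/6b + 19/6 → 0
The remainder is 0, so this S-polynomial contributes no new basis element.
An S-polynomial is built so that the two leading terms cancel; whether anything survives reduction is exactly the Gröbner-basis criterion.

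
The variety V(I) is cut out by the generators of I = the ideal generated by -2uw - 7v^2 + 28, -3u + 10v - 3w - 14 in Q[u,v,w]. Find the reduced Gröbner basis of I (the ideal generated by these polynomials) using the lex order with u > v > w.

The reduced Gröbner basis is the canonical form of the ideal for this ordering.

f_1 = -2uw - 7v^2 + 28, LT = uw.
f_2 = -3u + 10v - 3w - 14, LT = u.

S(f_1,f_2): lcm = uw. S = 7/2v^2 + 10/3vw - w^2 - 14/3w - 14.
  leading term v^2: no divisor's leading term divides it; move 7/2v^2 to the remainder.
  leading term vw: no divisor's leading term divides it; move 10/3vw to the remainder.
  leading term w^2: no divisor's leading term divides it; move -w^2 to the remainder.
  leading term w: no divisor's leading term divides it; move -14/3w to the remainder.
  leading term 1: no divisor's leading term divides it; move -14 to the remainder.
  remainder 7/2v^2 + 10/3vw - w^2 - 14/3w - 14 ≠ 0; add g_3 = 7/2v^2 + 10/3vw - w^2 - 14/3w - 14 to the basis.

The other S-polynomials (S(f_1,g_3), S(f_2,g_3)) all reduce to 0 modulo the current basis, so we have a Gröbner basis.
Inter-reduce: drop elements whose leading term is divisible by another's, tail-reduce, and make monic.

G = {u - 10/3v + w + 14/3, v^2 + 20/21vw - 2/7w^2 - 4/3w - 4}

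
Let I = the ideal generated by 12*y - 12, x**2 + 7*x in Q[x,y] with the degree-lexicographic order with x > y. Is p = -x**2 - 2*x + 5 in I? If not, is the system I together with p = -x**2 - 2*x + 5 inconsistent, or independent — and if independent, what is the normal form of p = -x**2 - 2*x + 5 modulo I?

First compute the reduced Gröbner basis of I by Buchberger's algorithm.
f_1 = 12*y - 12, LT = y.
f_2 = x**2 + 7*x, LT = x**2.

The S-polynomials (S(f_1,f_2)) all reduce to 0 modulo the current basis, so we have a Gröbner basis.
Inter-reduce: drop elements whose leading term is divisible by another's, tail-reduce, and make monic.
Reduced Gröbner basis: {x**2 + 7*x, y - 1}.
Label its elements g_1 = x**2 + 7*x, g_2 = y - 1.

Reduce p = -x**2 - 2*x + 5 modulo G:
  leading term x**2: subtract (-1)·g_1 from -x**2 - 2*x + 5 → 5*x + 5
  leading term x: no divisor's leading term divides it; move 5*x to the remainder.
  leading term 1: no divisor's leading term divides it; move 5 to the remainder.
  normal form = 5*x + 5.
The normal form is nonzero, so p ∉ I. Since p minus its normal form lies in I, I + (p) = I + (r) where r = 5*x + 5; decide whether this ideal is the whole ring.
Run Buchberger on G together with r (pairs among the g_i already reduce to 0 since G is a Gröbner basis):
g_1 = x**2 + 7*x, LT = x**2.
g_2 = y - 1, LT = y.
r = 5*x + 5, LT = x.

S(g_1,r): lcm = x**2. S = 6*x.
  leading term x: subtract (6/5)·r from 6*x → -6
  leading term 1: no divisor's leading term divides it; move -6 to the remainder.
  remainder -6 ≠ 0; add m_4 = -6 to the basis.

The other S-polynomials (S(g_1,g_2), S(g_2,r), S(g_1,m_4), S(g_2,m_4), S(r,m_4)) all reduce to 0 modulo the current basis, so we have a Gröbner basis.
Inter-reduce: drop elements whose leading term is divisible by another's, tail-reduce, and make monic.
Reduced Gröbner basis: {1}.
The reduced Gröbner basis of I + (p) is {1}: the ideal is the whole ring, so the enlarged system has no common solution — adjoining p is inconsistent.

Adjoining -x**2 - 2*x + 5 makes the ideal the whole ring: the system is inconsistent.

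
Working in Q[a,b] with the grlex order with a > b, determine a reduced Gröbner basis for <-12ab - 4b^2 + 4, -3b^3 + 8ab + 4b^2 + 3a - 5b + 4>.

G = {b^3 - 4/9b^2 - a + 5/3b - 20/9, a^2 - 4/9b^2 + 20/9a + 8/9b - 4/9, ab + 1/3b^2 - 1/3}

f_1 = -12ab - 4b^2 + 4, LT = ab.
f_2 = -3b^3 + 8ab + 4b^2 + 3a - 5b + 4, LT = b^3.

S(f_1,f_2): lcm = ab^3. S = 1/3b^4 + 8/3a^2b + 4/3ab^2 + a^2 - 5/3ab - 1/3b^2 + 4/3a.
  leading term b^4: subtract (-1/9b)·f_2 from 1/3b^4 + 8/3a^2b + 4/3ab^2 + a^2 - 5/3ab - 1/3b^2 + 4/3a → 8/3a^2b + 20/9ab^2 + 4/9b^3 + a^2 - 4/3ab - 8/9b^2 + 4/3a + 4/9b
  leading term a^2b: subtract (-2/9a)·f_1 from 8/3a^2b + 20/9ab^2 + 4/9b^3 + a^2 - 4/3ab - 8/9b^2 + 4/3a + 4/9b → 4/3ab^2 + 4/9b^3 + a^2 - 4/3ab - 8/9b^2 + 20/9a + 4/9b
  leading term ab^2: subtract (-1/9b)·f_1 from 4/3ab^2 + 4/9b^3 + a^2 - 4/3ab - 8/9b^2 + 20/9a + 4/9b → a^2 - 4/3ab - 8/9b^2 + 20/9a + 8/9b
  leading term a^2: no divisor's leading term divides it; move a^2 to the remainder.
  leading term ab: subtract (1/9)·f_1 from -4/3ab - 8/9b^2 + 20/9a + 8/9b → -4/9b^2 + 20/9a + 8/9b - 4/9
  leading term b^2: no divisor's leading term divides it; move -4/9b^2 to the remainder.
  leading term a: no divisor's leading term divides it; move 20/9a to the remainder.
  leading term b: no divisor's leading term divides it; move 8/9b to the remainder.
  leading term 1: no divisor's leading term divides it; move -4/9 to the remainder.
  remainder a^2 - 4/9b^2 + 20/9a + 8/9b - 4/9 ≠ 0; add g_3 = a^2 - 4/9b^2 + 20/9a + 8/9b - 4/9 to the basis.

S(f_1,g_3): lcm = a^2b. S = 1/3ab^2 + 4/9b^3 - 20/9ab - 8/9b^2 - 1/3a + 4/9b.
  leading term ab^2: subtract (-1/36b)·f_1 from 1/3ab^2 + 4/9b^3 - 20/9ab - 8/9b^2 - 1/3a + 4/9b → 1/3b^3 - 20/9ab - 8/9b^2 - 1/3a + 5/9b
  leading term b^3: subtract (-1/9)·f_2 from 1/3b^3 - 20/9ab - 8/9b^2 - 1/3a + 5/9b → -4/3ab - 4/9b^2 + 4/9
  leading term ab: subtract (1/9)·f_1 from -4/3ab - 4/9b^2 + 4/9 → 0
  remainder 0.

S(f_2,g_3): leading monomials are coprime, so the S-polynomial reduces to 0 (Buchberger's first criterion).
Every S-polynomial of the final basis reduces to 0, so we have a Gröbner basis.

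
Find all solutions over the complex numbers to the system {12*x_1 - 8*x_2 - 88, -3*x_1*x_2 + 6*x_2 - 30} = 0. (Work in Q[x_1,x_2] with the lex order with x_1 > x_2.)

Compute a lex Gröbner basis by Buchberger's algorithm.
f_1 = 12*x_1 - 8*x_2 - 88, LT = x_1.
f_2 = -3*x_1*x_2 + 6*x_2 - 30, LT = x_1*x_2.

S(f_1,f_2): lcm = x_1*x_2. S = -2/3*x_2**2 - 16/3*x_2 - 10.
  leading term x_2**2: no divisor's leading term divides it; move -2/3*x_2**2 to the remainder.
  leading term x_2: no divisor's leading term divides it; move -16/3*x_2 to the remainder.
  leading term 1: no divisor's leading term divides it; move -10 to the remainder.
  remainder -2/3*x_2**2 - 16/3*x_2 - 10 ≠ 0; add h_3 = -2/3*x_2**2 - 16/3*x_2 - 10 to the basis.

The other S-polynomials (S(f_1,h_3), S(f_2,h_3)) all reduce to 0 modulo the current basis, so we have a Gröbner basis.
Inter-reduce: drop elements whose leading term is divisible by another's, tail-reduce, and make monic.
Reduced Gröbner basis: {x_1 - 2/3*x_2 - 22/3, x_2**2 + 8*x_2 + 15}.

A lex Gröbner basis eliminates variables successively. Here x_2**2 + 8*x_2 + 15 depends only on x_2, with roots {-5, -3}; lifting each root through the earlier basis elements recovers the full solutions.
  x_2 = -5: the earlier basis element becomes x_1 - 4 = 0, giving x_1 = 4 — point (4, -5).
  x_2 = -3: the earlier basis element becomes x_1 - 16/3 = 0, giving x_1 = 16/3 — point (16/3, -3).
This is the nonlinear analogue of row-reducing a linear system.

{(4, -5), (16/3, -3)}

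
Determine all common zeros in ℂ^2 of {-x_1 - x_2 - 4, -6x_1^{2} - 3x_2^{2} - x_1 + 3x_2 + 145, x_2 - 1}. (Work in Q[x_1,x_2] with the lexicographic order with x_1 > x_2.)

{(-5, 1)}

Compute a lex Gröbner basis by Buchberger's algorithm.
f_1 = -x_1 - x_2 - 4, LT = x_1.
f_2 = -6x_1^{2} - x_1 - 3x_2^{2} + 3x_2 + 145, LT = x_1^{2}.
f_3 = x_2 - 1, LT = x_2.

The S-polynomials (S(f_1,f_2), S(f_1,f_3), S(f_2,f_3)) all reduce to 0 modulo the current basis, so we have a Gröbner basis.
Inter-reduce: drop elements whose leading term is divisible by another's, tail-reduce, and make monic.
Reduced Gröbner basis: {x_1 + 5, x_2 - 1}.

Elimination: the polynomial x_2 - 1 lies in the elimination ideal for x_2, so x_2 ∈ {1}. For each such x_2, the remaining basis elements (now univariate) give the rest of the solution.
  x_2 = 1: the earlier basis element becomes x_1 + 5 = 0, giving x_1 = -5 — point (-5, 1).
A lex Gröbner basis triangularizes the system, enabling back-substitution.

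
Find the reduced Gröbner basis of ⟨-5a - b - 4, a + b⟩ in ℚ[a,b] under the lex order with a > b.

G = {a + 1, b - 1}

f_1 = -5a - b - 4, LT = a.
f_2 = a + b, LT = a.

S(f_1,f_2): lcm = a. S = -⅘b + ⅘.
  leading term b: no divisor's leading term divides it; move -⅘b to the remainder.
  leading term 1: no divisor's leading term divides it; move ⅘ to the remainder.
  remainder -⅘b + ⅘ ≠ 0; add g_3 = -⅘b + ⅘ to the basis.

The other S-polynomials (S(f_1,g_3), S(f_2,g_3)) all reduce to 0 modulo the current basis, so we have a Gröbner basis.
Inter-reduce: drop elements whose leading term is divisible by another's, tail-reduce, and make monic.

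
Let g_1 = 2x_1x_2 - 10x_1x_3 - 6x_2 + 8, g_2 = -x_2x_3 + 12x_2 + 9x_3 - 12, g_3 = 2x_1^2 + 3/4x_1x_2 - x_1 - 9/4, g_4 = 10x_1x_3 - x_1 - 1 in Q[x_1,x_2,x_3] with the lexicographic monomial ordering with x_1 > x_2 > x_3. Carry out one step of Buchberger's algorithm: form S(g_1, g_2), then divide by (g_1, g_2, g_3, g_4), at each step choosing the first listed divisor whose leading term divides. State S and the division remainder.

S(g_1, g_2) = 12x_1x_2 - 5x_1x_3^2 + 9x_1x_3 - 12x_1 - 3x_2x_3 + 4x_3; remainder on division = -103/20x_1 - 47/2x_3 - 103/20.

lcm(LM(g_1), LM(g_2)) = x_1x_2x_3.
S = (lcm/LT(g_1))·g_1 − (lcm/LT(g_2))·g_2 = 12x_1x_2 - 5x_1x_3^2 + 9x_1x_3 - 12x_1 - 3x_2x_3 + 4x_3.
Reduce S modulo (g_1, g_2, g_3, g_4) in that order:
  leading term x_1x_2: subtract (6)·g_1 from 12x_1x_2 - 5x_1x_3^2 + 9x_1x_3 - 12x_1 - 3x_2x_3 + 4x_3 → -5x_1x_3^2 + 69x_1x_3 - 12x_1 - 3x_2x_3 + 36x_2 + 4x_3 - 48
  leading term x_1x_3^2: subtract (-1/2x_3)·g_4 from -5x_1x_3^2 + 69x_1x_3 - 12x_1 - 3x_2x_3 + 36x_2 + 4x_3 - 48 → 137/2x_1x_3 - 12x_1 - 3x_2x_3 + 36x_2 + 7/2x_3 - 48
  leading term x_1x_3: subtract (137/20)·g_4 from 137/2x_1x_3 - 12x_1 - 3x_2x_3 + 36x_2 + 7/2x_3 - 48 → -103/20x_1 - 3x_2x_3 + 36x_2 + 7/2x_3 - 823/20
  leading term x_1: no divisor's leading term divides it; move -103/20x_1 to the remainder.
  leading term x_2x_3: subtract (3)·g_2 from -3x_2x_3 + 36x_2 + 7/2x_3 - 823/20 → -47/2x_3 - 103/20
  leading term x_3: no divisor's leading term divides it; move -47/2x_3 to the remainder.
  leading term 1: no divisor's leading term divides it; move -103/20 to the remainder.
The remainder -103/20x_1 - 47/2x_3 - 103/20 is nonzero, so it would be added as the next basis element.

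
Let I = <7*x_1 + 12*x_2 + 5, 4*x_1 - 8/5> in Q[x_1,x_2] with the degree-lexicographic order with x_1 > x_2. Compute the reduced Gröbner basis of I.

G = {x_1 - 2/5, x_2 + 13/20}

f_1 = 7*x_1 + 12*x_2 + 5, LT = x_1.
f_2 = 4*x_1 - 8/5, LT = x_1.

S(f_1,f_2): lcm = x_1. S = 12/7*x_2 + 39/35.
  leading term x_2: no divisor's leading term divides it; move 12/7*x_2 to the remainder.
  leading term 1: no divisor's leading term divides it; move 39/35 to the remainder.
  remainder 12/7*x_2 + 39/35 ≠ 0; add g_3 = 12/7*x_2 + 39/35 to the basis.

S(f_1,g_3): leading monomials are coprime, so the S-polynomial reduces to 0 (Buchberger's first criterion).
S(f_2,g_3): leading monomials are coprime, so the S-polynomial reduces to 0 (Buchberger's first criterion).
Every S-polynomial of the final basis reduces to 0, so we have a Gröbner basis.
Inter-reduce: drop elements whose leading term is divisible by another's, tail-reduce, and make monic.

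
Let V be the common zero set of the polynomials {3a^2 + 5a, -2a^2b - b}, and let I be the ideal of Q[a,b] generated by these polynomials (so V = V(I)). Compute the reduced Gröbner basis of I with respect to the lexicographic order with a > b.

f_1 = 3a^2 + 5a, LT = a^2.
f_2 = -2a^2b - b, LT = a^2b.

S(f_1,f_2): lcm = a^2b. S = 5/3ab - 1/2b.
  leading term ab: no divisor's leading term divides it; move 5/3ab to the remainder.
  leading term b: no divisor's leading term divides it; move -1/2b to the remainder.
  remainder 5/3ab - 1/2b ≠ 0; add g_3 = 5/3ab - 1/2b to the basis.

S(f_1,g_3): lcm = a^2b. S = 59/30ab.
  leading term ab: subtract (59/50)·g_3 from 59/30ab → 59/100b
  leading term b: no divisor's leading term divides it; move 59/100b to the remainder.
  remainder 59/100b ≠ 0; add g_4 = 59/100b to the basis.

The other S-polynomials (S(f_2,g_3), S(f_1,g_4), S(f_2,g_4), S(g_3,g_4)) all reduce to 0 modulo the current basis, so we have a Gröbner basis.
Inter-reduce: drop elements whose leading term is divisible by another's, tail-reduce, and make monic.

G = {a^2 + 5/3a, b}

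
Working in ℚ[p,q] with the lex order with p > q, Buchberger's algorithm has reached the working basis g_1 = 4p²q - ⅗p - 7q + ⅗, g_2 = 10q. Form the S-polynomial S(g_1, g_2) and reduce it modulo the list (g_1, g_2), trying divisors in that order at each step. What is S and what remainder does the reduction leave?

S(g_1, g_2) = -3/20p - 7/4q + 3/20; remainder on division = -3/20p + 3/20.

lcm(LM(g_1), LM(g_2)) = p²q.
S = (lcm/LT(g_1))·g_1 − (lcm/LT(g_2))·g_2 = -3/20p - 7/4q + 3/20.
Reduce S modulo (g_1, g_2) in that order:
  leading term p: no divisor's leading term divides it; move -3/20p to the remainder.
  leading term q: subtract (-7/40)·g_2 from -7/4q + 3/20 → 3/20
  leading term 1: no divisor's leading term divides it; move 3/20 to the remainder.
The remainder -3/20p + 3/20 is nonzero, so it would be added as the next basis element.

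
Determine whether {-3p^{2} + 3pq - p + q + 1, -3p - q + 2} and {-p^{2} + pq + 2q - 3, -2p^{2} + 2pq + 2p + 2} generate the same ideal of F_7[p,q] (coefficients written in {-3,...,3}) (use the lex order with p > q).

Yes, the ideals are equal.

Since reduced Gröbner bases are canonical representatives of ideals under a given ordering, it suffices to compute and compare them.
Buchberger on the first generating set:
f_1 = -3p^{2} + 3pq - p + q + 1, LT = p^{2}.
f_2 = -3p - q + 2, LT = p.

S(f_1,f_2): lcm = p^{2}. S = pq + p + 2q + 2.
  leading term pq: subtract (2q)·f_2 from pq + p + 2q + 2 → p + 2q^{2} - 2q + 2
  leading term p: subtract (2)·f_2 from p + 2q^{2} - 2q + 2 → 2q^{2} - 2
  leading term q^{2}: no divisor's leading term divides it; move 2q^{2} to the remainder.
  leading term 1: no divisor's leading term divides it; move -2 to the remainder.
  remainder 2q^{2} - 2 ≠ 0; add g_3 = 2q^{2} - 2 to the basis.

S(f_1,g_3): leading monomials are coprime, so the S-polynomial reduces to 0 (Buchberger's first criterion).
S(f_2,g_3): leading monomials are coprime, so the S-polynomial reduces to 0 (Buchberger's first criterion).
Every S-polynomial of the final basis reduces to 0, so we have a Gröbner basis.
Inter-reduce: drop elements whose leading term is divisible by another's, tail-reduce, and make monic.
Reduced Gröbner basis: {p - 2q - 3, q^{2} - 1}.

Buchberger on the second generating set:
h_1 = -p^{2} + pq + 2q - 3, LT = p^{2}.
h_2 = -2p^{2} + 2pq + 2p + 2, LT = p^{2}.

S(h_1,h_2): lcm = p^{2}. S = p - 2q - 3.
  leading term p: no divisor's leading term divides it; move p to the remainder.
  leading term q: no divisor's leading term divides it; move -2q to the remainder.
  leading term 1: no divisor's leading term divides it; move -3 to the remainder.
  remainder p - 2q - 3 ≠ 0; add k_3 = p - 2q - 3 to the basis.

S(h_1,k_3): lcm = p^{2}. S = pq + 3p - 2q + 3.
  leading term pq: subtract (q)·k_3 from pq + 3p - 2q + 3 → 3p + 2q^{2} + q + 3
  leading term p: subtract (3)·k_3 from 3p + 2q^{2} + q + 3 → 2q^{2} - 2
  leading term q^{2}: no divisor's leading term divides it; move 2q^{2} to the remainder.
  leading term 1: no divisor's leading term divides it; move -2 to the remainder.
  remainder 2q^{2} - 2 ≠ 0; add k_4 = 2q^{2} - 2 to the basis.

S(h_2,k_3): lcm = p^{2}. S = pq + 2p - 1.
  leading term pq: subtract (q)·k_3 from pq + 2p - 1 → 2p + 2q^{2} + 3q - 1
  leading term p: subtract (2)·k_3 from 2p + 2q^{2} + 3q - 1 → 2q^{2} - 2
  leading term q^{2}: subtract (1)·k_4 from 2q^{2} - 2 → 0
  remainder 0.

S(h_1,k_4): leading monomials are coprime, so the S-polynomial reduces to 0 (Buchberger's first criterion).
S(h_2,k_4): leading monomials are coprime, so the S-polynomial reduces to 0 (Buchberger's first criterion).
S(k_3,k_4): leading monomials are coprime, so the S-polynomial reduces to 0 (Buchberger's first criterion).
Every S-polynomial of the final basis reduces to 0, so we have a Gröbner basis.
Inter-reduce: drop elements whose leading term is divisible by another's, tail-reduce, and make monic.
Reduced Gröbner basis: {p - 2q - 3, q^{2} - 1}.

The two bases agree; hence the ideals are identical.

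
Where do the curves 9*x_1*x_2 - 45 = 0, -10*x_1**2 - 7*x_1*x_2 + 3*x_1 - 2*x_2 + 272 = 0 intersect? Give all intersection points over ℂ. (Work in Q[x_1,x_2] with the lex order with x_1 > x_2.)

{(5, 1), (-sqrt(2289)/20 - 47/20, 235/4 - 5*sqrt(2289)/4), (-47/20 + sqrt(2289)/20, 235/4 + 5*sqrt(2289)/4)}

Compute a lex Gröbner basis by Buchberger's algorithm.
f_1 = 9*x_1*x_2 - 45, LT = x_1*x_2.
f_2 = -10*x_1**2 - 7*x_1*x_2 + 3*x_1 - 2*x_2 + 272, LT = x_1**2.

S(f_1,f_2): lcm = x_1**2*x_2. S = -7/10*x_1*x_2**2 + 3/10*x_1*x_2 - 5*x_1 - 1/5*x_2**2 + 136/5*x_2.
  reduce S modulo (f_1, f_2):
  remainder -5*x_1 - 1/5*x_2**2 + 237/10*x_2 + 3/2 ≠ 0; add h_3 = -5*x_1 - 1/5*x_2**2 + 237/10*x_2 + 3/2 to the basis.

S(f_1,h_3): lcm = x_1*x_2. S = -1/25*x_2**3 + 237/50*x_2**2 + 3/10*x_2 - 5.
  reduce S modulo (f_1, f_2, h_3):
  remainder -1/25*x_2**3 + 237/50*x_2**2 + 3/10*x_2 - 5 ≠ 0; add h_4 = -1/25*x_2**3 + 237/50*x_2**2 + 3/10*x_2 - 5 to the basis.

The other S-polynomials (S(f_2,h_3), S(f_1,h_4), S(f_2,h_4), S(h_3,h_4)) all reduce to 0 modulo the current basis, so we have a Gröbner basis.
Inter-reduce: drop elements whose leading term is divisible by another's, tail-reduce, and make monic.
Reduced Gröbner basis: {x_1 + 1/25*x_2**2 - 237/50*x_2 - 3/10, x_2**3 - 237/2*x_2**2 - 15/2*x_2 + 125}.

The lex basis is triangular: the last element involves only x_2. Solving x_2**3 - 237/2*x_2**2 - 15/2*x_2 + 125 = 0 gives x_2 ∈ {1, 235/4 - 5*sqrt(2289)/4, 235/4 + 5*sqrt(2289)/4}; substituting each value into the earlier elements determines the remaining variables.
  x_2 = 1: the earlier basis element becomes x_1 - 5 = 0, giving x_1 = 5 — point (5, 1).
  x_2 = 235/4 - 5*sqrt(2289)/4: the earlier basis element becomes x_1 + 47/20 + sqrt(2289)/20 = 0, giving x_1 = -sqrt(2289)/20 - 47/20 — point (-sqrt(2289)/20 - 47/20, 235/4 - 5*sqrt(2289)/4).
  x_2 = 235/4 + 5*sqrt(2289)/4: the earlier basis element becomes x_1 - sqrt(2289)/20 + 47/20 = 0, giving x_1 = -47/20 + sqrt(2289)/20 — point (-47/20 + sqrt(2289)/20, 235/4 + 5*sqrt(2289)/4).
A lex Gröbner basis triangularizes the system, enabling back-substitution.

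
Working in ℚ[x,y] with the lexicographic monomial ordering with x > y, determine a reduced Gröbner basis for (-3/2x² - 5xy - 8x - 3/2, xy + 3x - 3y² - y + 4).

f_1 = -3/2x² - 5xy - 8x - 3/2, LT = x².
f_2 = xy + 3x - 3y² - y + 4, LT = xy.

S(f_1,f_2): lcm = x²y. S = -3x² + 19/3xy² + 19/3xy - 4x + y.
  reduce S modulo (f_1, f_2):
  remainder 20x + 19y³ - 5/3y² - 27y + 41/3 ≠ 0; add g_3 = 20x + 19y³ - 5/3y² - 27y + 41/3 to the basis.

S(f_1,g_3): lcm = x². S = -19/20xy³ + 1/12xy² + 281/60xy + 93/20x + 1.
  reduce S modulo (f_1, f_2, g_3):
  remainder -57/20y⁴ - 83/10y³ - 21/5y² + 71/10y + 117/20 ≠ 0; add g_4 = -57/20y⁴ - 83/10y³ - 21/5y² + 71/10y + 117/20 to the basis.

The other S-polynomials (S(f_2,g_3), S(f_1,g_4), S(f_2,g_4), S(g_3,g_4)) all reduce to 0 modulo the current basis, so we have a Gröbner basis.
Inter-reduce: drop elements whose leading term is divisible by another's, tail-reduce, and make monic.

G = {x + 19/20y³ - 1/12y² - 27/20y + 41/60, y⁴ + 166/57y³ + 28/19y² - 142/57y - 39/19}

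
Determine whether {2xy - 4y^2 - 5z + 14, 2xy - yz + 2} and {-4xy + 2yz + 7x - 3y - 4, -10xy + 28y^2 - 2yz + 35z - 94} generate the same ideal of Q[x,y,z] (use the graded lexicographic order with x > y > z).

No, the ideals differ.

Two ideals are equal iff their reduced Gröbner bases coincide (the reduced basis is unique for a fixed ordering).
Buchberger on the first generating set:
f_1 = 2xy - 4y^2 - 5z + 14, LT = xy.
f_2 = 2xy - yz + 2, LT = xy.

S(f_1,f_2): lcm = xy. S = -2y^2 + 1/2yz - 5/2z + 6.
  leading term y^2: no divisor's leading term divides it; move -2y^2 to the remainder.
  leading term yz: no divisor's leading term divides it; move 1/2yz to the remainder.
  leading term z: no divisor's leading term divides it; move -5/2z to the remainder.
  leading term 1: no divisor's leading term divides it; move 6 to the remainder.
  remainder -2y^2 + 1/2yz - 5/2z + 6 ≠ 0; add g_3 = -2y^2 + 1/2yz - 5/2z + 6 to the basis.

S(f_1,g_3): lcm = xy^2. S = 1/4xyz - 2y^3 - 5/4xz - 5/2yz + 3x + 7y.
  leading term xyz: subtract (1/8z)·f_1 from 1/4xyz - 2y^3 - 5/4xz - 5/2yz + 3x + 7y → -2y^3 + 1/2y^2z - 5/4xz - 5/2yz + 5/8z^2 + 3x + 7y - 7/4z
  leading term y^3: subtract (y)·g_3 from -2y^3 + 1/2y^2z - 5/4xz - 5/2yz + 5/8z^2 + 3x + 7y - 7/4z → -5/4xz + 5/8z^2 + 3x + y - 7/4z
  leading term xz: no divisor's leading term divides it; move -5/4xz to the remainder.
  leading term z^2: no divisor's leading term divides it; move 5/8z^2 to the remainder.
  leading term x: no divisor's leading term divides it; move 3x to the remainder.
  leading term y: no divisor's leading term divides it; move y to the remainder.
  leading term z: no divisor's leading term divides it; move -7/4z to the remainder.
  remainder -5/4xz + 5/8z^2 + 3x + y - 7/4z ≠ 0; add g_4 = -5/4xz + 5/8z^2 + 3x + y - 7/4z to the basis.

The other S-polynomials (S(f_2,g_3), S(f_1,g_4), S(f_2,g_4), S(g_3,g_4)) all reduce to 0 modulo the current basis, so we have a Gröbner basis.
Inter-reduce: drop elements whose leading term is divisible by another's, tail-reduce, and make monic.
Reduced Gröbner basis: {xy - 1/2yz + 1, xz - 1/2z^2 - 12/5x - 4/5y + 7/5z, y^2 - 1/4yz + 5/4z - 3}.

Buchberger on the second generating set:
h_1 = -4xy + 2yz + 7x - 3y - 4, LT = xy.
h_2 = -10xy + 28y^2 - 2yz + 35z - 94, LT = xy.

S(h_1,h_2): lcm = xy. S = 14/5y^2 - 7/10yz - 7/4x + 3/4y + 7/2z - 42/5.
  leading term y^2: no divisor's leading term divides it; move 14/5y^2 to the remainder.
  leading term yz: no divisor's leading term divides it; move -7/10yz to the remainder.
  leading term x: no divisor's leading term divides it; move -7/4x to the remainder.
  leading term y: no divisor's leading term divides it; move 3/4y to the remainder.
  leading term z: no divisor's leading term divides it; move 7/2z to the remainder.
  leading term 1: no divisor's leading term divides it; move -42/5 to the remainder.
  remainder 14/5y^2 - 7/10yz - 7/4x + 3/4y + 7/2z - 42/5 ≠ 0; add k_3 = 14/5y^2 - 7/10yz - 7/4x + 3/4y + 7/2z - 42/5 to the basis.

S(h_1,k_3): lcm = xy^2. S = 1/4xyz - 1/2y^2z + 5/8x^2 - 113/56xy - 5/4xz + 3/4y^2 + 3x + y.
  leading term xyz: subtract (-1/16z)·h_1 from 1/4xyz - 1/2y^2z + 5/8x^2 - 113/56xy - 5/4xz + 3/4y^2 + 3x + y → -1/2y^2z + 1/8yz^2 + 5/8x^2 - 113/56xy - 13/16xz + 3/4y^2 - 3/16yz + 3x + y - 1/4z
  leading term y^2z: subtract (-5/28z)·k_3 from -1/2y^2z + 1/8yz^2 + 5/8x^2 - 113/56xy - 13/16xz + 3/4y^2 - 3/16yz + 3x + y - 1/4z → 5/8x^2 - 113/56xy - 9/8xz + 3/4y^2 - 3/56yz + 5/8z^2 + 3x + y - 7/4z
  leading term x^2: no divisor's leading term divides it; move 5/8x^2 to the remainder.
  leading term xy: subtract (113/224)·h_1 from -113/56xy - 9/8xz + 3/4y^2 - 3/56yz + 5/8z^2 + 3x + y - 7/4z → -9/8xz + 3/4y^2 - 17/16yz + 5/8z^2 - 17/32x + 563/224y - 7/4z + 113/56
  leading term xz: no divisor's leading term divides it; move -9/8xz to the remainder.
  leading term y^2: subtract (15/56)·k_3 from 3/4y^2 - 17/16yz + 5/8z^2 - 17/32x + 563/224y - 7/4z + 113/56 → -7/8yz + 5/8z^2 - 1/16x + 37/16y - 43/16z + 239/56
  leading term yz: no divisor's leading term divides it; move -7/8yz to the remainder.
  leading term z^2: no divisor's leading term divides it; move 5/8z^2 to the remainder.
  leading term x: no divisor's leading term divides it; move -1/16x to the remainder.
  leading term y: no divisor's leading term divides it; move 37/16y to the remainder.
  leading term z: no divisor's leading term divides it; move -43/16z to the remainder.
  leading term 1: no divisor's leading term divides it; move 239/56 to the remainder.
  remainder 5/8x^2 - 9/8xz - 7/8yz + 5/8z^2 - 1/16x + 37/16y - 43/16z + 239/56 ≠ 0; add k_4 = 5/8x^2 - 9/8xz - 7/8yz + 5/8z^2 - 1/16x + 37/16y - 43/16z + 239/56 to the basis.

The other S-polynomials (S(h_2,k_3), S(h_1,k_4), S(h_2,k_4), S(k_3,k_4)) all reduce to 0 modulo the current basis, so we have a Gröbner basis.
Inter-reduce: drop elements whose leading term is divisible by another's, tail-reduce, and make monic.
Reduced Gröbner basis: {x^2 - 9/5xz - 7/5yz + z^2 - 1/10x + 37/10y - 43/10z + 239/35, xy - 1/2yz - 7/4x + 3/4y + 1, y^2 - 1/4yz - 5/8x + 15/56y + 5/4z - 3}.

These differ, so the ideals are not equal.
The choice of monomial ordering does not affect the verdict — as long as both bases are computed under the same ordering, their equality decides ideal equality.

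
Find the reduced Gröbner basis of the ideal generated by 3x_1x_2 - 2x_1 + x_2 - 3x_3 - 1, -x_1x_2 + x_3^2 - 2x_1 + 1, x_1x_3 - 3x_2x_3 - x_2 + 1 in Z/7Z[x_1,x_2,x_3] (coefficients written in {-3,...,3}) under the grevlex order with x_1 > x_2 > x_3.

f_1 = 3x_1x_2 - 2x_1 + x_2 - 3x_3 - 1, LT = x_1x_2.
f_2 = -x_1x_2 + x_3^2 - 2x_1 + 1, LT = x_1x_2.
f_3 = x_1x_3 - 3x_2x_3 - x_2 + 1, LT = x_1x_3.

S(f_1,f_2): lcm = x_1x_2. S = x_3^2 + 2x_1 - 2x_2 - x_3 + 3.
  leading term x_3^2: no divisor's leading term divides it; move x_3^2 to the remainder.
  leading term x_1: no divisor's leading term divides it; move 2x_1 to the remainder.
  leading term x_2: no divisor's leading term divides it; move -2x_2 to the remainder.
  leading term x_3: no divisor's leading term divides it; move -x_3 to the remainder.
  leading term 1: no divisor's leading term divides it; move 3 to the remainder.
  remainder x_3^2 + 2x_1 - 2x_2 - x_3 + 3 ≠ 0; add g_4 = x_3^2 + 2x_1 - 2x_2 - x_3 + 3 to the basis.

S(f_1,f_3): lcm = x_1x_2x_3. S = 3x_2^2x_3 + x_2^2 - 3x_1x_3 - 2x_2x_3 - x_3^2 - x_2 + 2x_3.
  leading term x_2^2x_3: no divisor's leading term divides it; move 3x_2^2x_3 to the remainder.
  leading term x_2^2: no divisor's leading term divides it; move x_2^2 to the remainder.
  leading term x_1x_3: subtract (-3)·f_3 from -3x_1x_3 - 2x_2x_3 - x_3^2 - x_2 + 2x_3 → 3x_2x_3 - x_3^2 + 3x_2 + 2x_3 + 3
  leading term x_2x_3: no divisor's leading term divides it; move 3x_2x_3 to the remainder.
  leading term x_3^2: subtract (-1)·g_4 from -x_3^2 + 3x_2 + 2x_3 + 3 → 2x_1 + x_2 + x_3 - 1
  leading term x_1: no divisor's leading term divides it; move 2x_1 to the remainder.
  leading term x_2: no divisor's leading term divides it; move x_2 to the remainder.
  leading term x_3: no divisor's leading term divides it; move x_3 to the remainder.
  leading term 1: no divisor's leading term divides it; move -1 to the remainder.
  remainder 3x_2^2x_3 + x_2^2 + 3x_2x_3 + 2x_1 + x_2 + x_3 - 1 ≠ 0; add g_5 = 3x_2^2x_3 + x_2^2 + 3x_2x_3 + 2x_1 + x_2 + x_3 - 1 to the basis.

S(f_3,g_4): lcm = x_1x_3^2. S = -3x_2x_3^2 - 2x_1^2 + 2x_1x_2 + x_1x_3 - x_2x_3 - 3x_1 + x_3.
  leading term x_2x_3^2: subtract (-3x_2)·g_4 from -3x_2x_3^2 - 2x_1^2 + 2x_1x_2 + x_1x_3 - x_2x_3 - 3x_1 + x_3 → -2x_1^2 + x_1x_2 + x_2^2 + x_1x_3 + 3x_2x_3 - 3x_1 + 2x_2 + x_3
  leading term x_1^2: no divisor's leading term divides it; move -2x_1^2 to the remainder.
  leading term x_1x_2: subtract (-2)·f_1 from x_1x_2 + x_2^2 + x_1x_3 + 3x_2x_3 - 3x_1 + 2x_2 + x_3 → x_2^2 + x_1x_3 + 3x_2x_3 - 3x_2 + 2x_3 - 2
  leading term x_2^2: no divisor's leading term divides it; move x_2^2 to the remainder.
  leading term x_1x_3: subtract (1)·f_3 from x_1x_3 + 3x_2x_3 - 3x_2 + 2x_3 - 2 → -x_2x_3 - 2x_2 + 2x_3 - 3
  leading term x_2x_3: no divisor's leading term divides it; move -x_2x_3 to the remainder.
  leading term x_2: no divisor's leading term divides it; move -2x_2 to the remainder.
  leading term x_3: no divisor's leading term divides it; move 2x_3 to the remainder.
  leading term 1: no divisor's leading term divides it; move -3 to the remainder.
  remainder -2x_1^2 + x_2^2 - x_2x_3 - 2x_2 + 2x_3 - 3 ≠ 0; add g_6 = -2x_1^2 + x_2^2 - x_2x_3 - 2x_2 + 2x_3 - 3 to the basis.

S(g_4,g_5): lcm = x_2^2x_3^2. S = 2x_1x_2^2 - 2x_2^3 + x_2^2x_3 - x_2x_3^2 + 3x_2^2 - 3x_1x_3 + 2x_2x_3 + 2x_3^2 - 2x_3.
  leading term x_1x_2^2: subtract (3x_2)·f_1 from 2x_1x_2^2 - 2x_2^3 + x_2^2x_3 - x_2x_3^2 + 3x_2^2 - 3x_1x_3 + 2x_2x_3 + 2x_3^2 - 2x_3 → -2x_2^3 + x_2^2x_3 - x_2x_3^2 - x_1x_2 - 3x_1x_3 - 3x_2x_3 + 2x_3^2 + 3x_2 - 2x_3
  leading term x_2^3: no divisor's leading term divides it; move -2x_2^3 to the remainder.
  leading term x_2^2x_3: subtract (-2)·g_5 from x_2^2x_3 - x_2x_3^2 - x_1x_2 - 3x_1x_3 - 3x_2x_3 + 2x_3^2 + 3x_2 - 2x_3 → -x_2x_3^2 - x_1x_2 + 2x_2^2 - 3x_1x_3 + 3x_2x_3 + 2x_3^2 - 3x_1 - 2x_2 - 2
  leading term x_2x_3^2: subtract (-x_2)·g_4 from -x_2x_3^2 - x_1x_2 + 2x_2^2 - 3x_1x_3 + 3x_2x_3 + 2x_3^2 - 3x_1 - 2x_2 - 2 → x_1x_2 - 3x_1x_3 + 2x_2x_3 + 2x_3^2 - 3x_1 + x_2 - 2
  leading term x_1x_2: subtract (-2)·f_1 from x_1x_2 - 3x_1x_3 + 2x_2x_3 + 2x_3^2 - 3x_1 + x_2 - 2 → -3x_1x_3 + 2x_2x_3 + 2x_3^2 + 3x_2 + x_3 + 3
  leading term x_1x_3: subtract (-3)·f_3 from -3x_1x_3 + 2x_2x_3 + 2x_3^2 + 3x_2 + x_3 + 3 → 2x_3^2 + x_3 - 1
  leading term x_3^2: subtract (2)·g_4 from 2x_3^2 + x_3 - 1 → 3x_1 - 3x_2 + 3x_3
  leading term x_1: no divisor's leading term divides it; move 3x_1 to the remainder.
  leading term x_2: no divisor's leading term divides it; move -3x_2 to the remainder.
  leading term x_3: no divisor's leading term divides it; move 3x_3 to the remainder.
  remainder -2x_2^3 + 3x_1 - 3x_2 + 3x_3 ≠ 0; add g_7 = -2x_2^3 + 3x_1 - 3x_2 + 3x_3 to the basis.

The other S-polynomials (S(f_2,f_3), S(f_1,g_4), S(f_2,g_4), S(f_1,g_5), S(f_2,g_5), S(f_3,g_5), S(f_1,g_6), S(f_2,g_6), S(f_3,g_6), S(g_4,g_6), S(g_5,g_6), S(f_1,g_7), S(f_2,g_7), S(f_3,g_7), S(g_4,g_7), S(g_5,g_7), S(g_6,g_7)) all reduce to 0 modulo the current basis, so we have a Gröbner basis.
Inter-reduce: drop elements whose leading term is divisible by another's, tail-reduce, and make monic.

G = {x_2^3 + 2x_1 - 2x_2 + 2x_3, x_2^2x_3 - 2x_2^2 + x_2x_3 + 3x_1 - 2x_2 - 2x_3 + 2, x_1^2 + 3x_2^2 - 3x_2x_3 + x_2 - x_3 - 2, x_1x_2 - 3x_1 - 2x_2 - x_3 + 2, x_1x_3 - 3x_2x_3 - x_2 + 1, x_3^2 + 2x_1 - 2x_2 - x_3 + 3}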